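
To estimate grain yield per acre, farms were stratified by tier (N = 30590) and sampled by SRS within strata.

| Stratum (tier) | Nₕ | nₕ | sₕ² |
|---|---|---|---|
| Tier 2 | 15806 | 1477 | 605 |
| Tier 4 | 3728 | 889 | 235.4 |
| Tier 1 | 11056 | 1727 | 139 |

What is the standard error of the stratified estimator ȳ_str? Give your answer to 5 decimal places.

0.33318

Var(ȳ_str) = Σₕ Wₕ²(1 − fₕ)sₕ²/nₕ with Wₕ = Nₕ/N, N = 30590.
Tier 2: Wₕ = 0.51670481; term = 0.51670481²·(1 − 0.09344553)·605/1477 = 0.099141112.
Tier 4: Wₕ = 0.12186989; term = 0.12186989²·(1 − 0.23846567)·235.4/889 = 0.0029949325.
Tier 1: Wₕ = 0.36142530; term = 0.36142530²·(1 − 0.15620478)·139/1727 = 0.0088714913.
Sum = 0.11100754.
SE = √(0.11100754) = 0.33318.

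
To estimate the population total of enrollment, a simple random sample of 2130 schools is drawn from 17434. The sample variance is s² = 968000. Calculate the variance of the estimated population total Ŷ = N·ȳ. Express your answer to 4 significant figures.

1.213 × 10^11

Var(Ŷ) = N²·Var(ȳ) = N²·(1 − n/N)·s²/n.
f = 2130/17434 = 0.12217506; Var(ȳ) = 0.87782494·968000/2130 = 398.9364.
Var(Ŷ) = 17434² · 398.9364 = 1.2125447 × 10^11.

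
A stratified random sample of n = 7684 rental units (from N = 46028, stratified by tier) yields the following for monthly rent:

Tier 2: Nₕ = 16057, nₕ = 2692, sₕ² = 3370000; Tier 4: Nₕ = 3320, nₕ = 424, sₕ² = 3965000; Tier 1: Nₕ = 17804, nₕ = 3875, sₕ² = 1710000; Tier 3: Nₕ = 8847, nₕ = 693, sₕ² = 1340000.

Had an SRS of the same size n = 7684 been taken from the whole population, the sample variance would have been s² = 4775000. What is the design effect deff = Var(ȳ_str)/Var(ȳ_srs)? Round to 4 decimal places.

0.5539

Var(ȳ_str) = Σ Wₕ²(1−fₕ)sₕ²/nₕ with Wₕ = Nₕ/46028:
  Tier 2: (16057/46028)²·(1−2692/16057)·3370000/2692 = 126.80723
  Tier 4: (3320/46028)²·(1−424/3320)·3965000/424 = 42.439452
  Tier 1: (17804/46028)²·(1−3875/17804)·1710000/3875 = 51.655637
  Tier 3: (8847/46028)²·(1−693/8847)·1340000/693 = 65.840647
  → Var(ȳ_str) = 286.74297.
Var(ȳ_srs) = (1 − 7684/46028)·4775000/7684 = 517.67993.
deff = 286.74297 / 517.67993 = 0.5539.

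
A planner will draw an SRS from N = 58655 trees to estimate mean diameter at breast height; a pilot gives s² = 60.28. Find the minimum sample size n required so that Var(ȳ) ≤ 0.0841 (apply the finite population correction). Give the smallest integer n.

709

Without fpc, n₀ = s²/D = 60.28/0.0841 = 716.7658.
With fpc, (1 − n/N)·s²/n ≤ D requires n ≥ n₀/(1 + n₀/N) = 716.7658/(1 + 716.7658/58655) = 708.1126.
Rounding up, n = 709.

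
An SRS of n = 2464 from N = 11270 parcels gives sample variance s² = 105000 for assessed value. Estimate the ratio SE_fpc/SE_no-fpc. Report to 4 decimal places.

0.8839

f = n/N = 2464/11270 = 0.21863354.
SE_no-fpc = √(s²/n) = 6.5279121; SE_fpc = √((1−f)s²/n) = 5.7703437.
Ratio = √(1−f) = 0.88394935.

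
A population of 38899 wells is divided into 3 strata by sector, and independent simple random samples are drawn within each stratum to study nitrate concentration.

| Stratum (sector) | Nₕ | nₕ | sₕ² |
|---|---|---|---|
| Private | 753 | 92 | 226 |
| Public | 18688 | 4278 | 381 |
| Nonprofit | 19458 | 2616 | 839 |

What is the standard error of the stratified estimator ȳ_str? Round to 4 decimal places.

Var(ȳ_str) = Σₕ Wₕ²(1 − fₕ)sₕ²/nₕ with Wₕ = Nₕ/N, N = 38899.
Private: Wₕ = 0.01935782; term = 0.01935782²·(1 − 0.12217795)·226/92 = 8.0805361 × 10^-4.
Public: Wₕ = 0.48042366; term = 0.48042366²·(1 − 0.22891695)·381/4278 = 0.015850177.
Nonprofit: Wₕ = 0.50021851; term = 0.50021851²·(1 − 0.13444342)·839/2616 = 0.069460709.
Sum = 0.08611894.
SE = √(0.08611894) = 0.2935.

0.2935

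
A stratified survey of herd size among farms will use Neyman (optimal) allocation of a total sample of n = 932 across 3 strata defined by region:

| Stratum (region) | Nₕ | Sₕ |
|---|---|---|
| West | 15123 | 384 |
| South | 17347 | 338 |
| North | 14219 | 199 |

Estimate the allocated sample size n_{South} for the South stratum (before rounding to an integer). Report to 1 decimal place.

376.9

Neyman allocation: nₕ = n·NₕSₕ / Σⱼ NⱼSⱼ.
Σ NⱼSⱼ = 15123·384 + 17347·338 + 14219·199 = 1.4500099 × 10^7.
n_{South} = 932·17347·338 / (1.4500099 × 10^7) = 376.9.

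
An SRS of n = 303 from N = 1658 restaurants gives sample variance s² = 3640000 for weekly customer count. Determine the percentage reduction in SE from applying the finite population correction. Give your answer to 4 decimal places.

9.5981

f = n/N = 303/1658 = 0.18275030.
SE_no-fpc = √(s²/n) = 109.60475; SE_fpc = √((1−f)s²/n) = 99.084737.
Ratio = √(1−f) = 0.90401864. Reduction = 100·(1 − 0.90401864) = 9.5981%.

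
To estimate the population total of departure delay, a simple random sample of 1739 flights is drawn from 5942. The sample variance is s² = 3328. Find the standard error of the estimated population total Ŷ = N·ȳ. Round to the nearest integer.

Var(Ŷ) = N²·Var(ȳ) = N²·(1 − n/N)·s²/n.
f = 1739/5942 = 0.29266240; Var(ȳ) = 0.70733760·3328/1739 = 1.3536627.
Var(Ŷ) = 5942² · 1.3536627 = 4.7794262 × 10^7.
SE(Ŷ) = √(4.7794262 × 10^7) = 6913.

6913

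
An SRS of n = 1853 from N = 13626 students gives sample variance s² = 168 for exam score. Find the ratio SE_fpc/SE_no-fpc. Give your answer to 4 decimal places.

f = n/N = 1853/13626 = 0.13599002.
SE_no-fpc = √(s²/n) = 0.30110428; SE_fpc = √((1−f)s²/n) = 0.27988287.
Ratio = √(1−f) = 0.92952137.

0.9295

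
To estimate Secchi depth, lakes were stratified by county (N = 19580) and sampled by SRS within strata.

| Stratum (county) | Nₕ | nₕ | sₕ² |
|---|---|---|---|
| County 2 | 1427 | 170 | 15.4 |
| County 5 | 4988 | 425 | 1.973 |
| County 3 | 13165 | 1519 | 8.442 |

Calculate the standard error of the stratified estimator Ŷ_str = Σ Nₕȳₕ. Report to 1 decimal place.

1058.4

Var(Ŷ_str) = Σₕ Nₕ²(1 − fₕ)sₕ²/nₕ.
County 2: 1427²·(1 − 170/1427)·15.4/170 = 162491.65.
County 5: 4988²·(1 − 425/4988)·1.973/425 = 105661.09.
County 3: 13165²·(1 − 1519/13165)·8.442/1519 = 852089.52.
Sum = 1.1202423 × 10^6.
SE = √(1.1202423 × 10^6) = 1058.4.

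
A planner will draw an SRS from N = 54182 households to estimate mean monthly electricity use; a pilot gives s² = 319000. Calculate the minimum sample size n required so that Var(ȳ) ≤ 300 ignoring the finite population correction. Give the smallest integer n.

Without fpc, n₀ = s²/D = 319000/300 = 1063.3333.
Rounding up, n = 1064.

1064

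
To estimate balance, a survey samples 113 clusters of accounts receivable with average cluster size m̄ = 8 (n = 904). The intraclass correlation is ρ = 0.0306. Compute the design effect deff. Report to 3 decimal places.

1.214

deff = 1 + (8 − 1)·0.0306 = 1 + 0.2142 = 1.2142.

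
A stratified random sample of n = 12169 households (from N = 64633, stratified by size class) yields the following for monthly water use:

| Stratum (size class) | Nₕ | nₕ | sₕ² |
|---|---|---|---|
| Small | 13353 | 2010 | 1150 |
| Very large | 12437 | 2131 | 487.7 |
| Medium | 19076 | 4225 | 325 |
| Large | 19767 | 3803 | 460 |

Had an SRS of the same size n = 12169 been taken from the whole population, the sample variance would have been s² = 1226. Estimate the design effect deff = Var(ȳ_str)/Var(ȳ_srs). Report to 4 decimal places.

0.5150

Var(ȳ_str) = Σ Wₕ²(1−fₕ)sₕ²/nₕ with Wₕ = Nₕ/64633:
  Small: (13353/64633)²·(1−2010/13353)·1150/2010 = 0.020744355
  Very large: (12437/64633)²·(1−2131/12437)·487.7/2131 = 0.0070220909
  Medium: (19076/64633)²·(1−4225/19076)·325/4225 = 0.005216642
  Large: (19767/64633)²·(1−3803/19767)·460/3803 = 0.0091370365
  → Var(ȳ_str) = 0.042120124.
Var(ȳ_srs) = (1 − 12169/64633)·1226/12169 = 0.081779163.
deff = 0.042120124 / 0.081779163 = 0.5150.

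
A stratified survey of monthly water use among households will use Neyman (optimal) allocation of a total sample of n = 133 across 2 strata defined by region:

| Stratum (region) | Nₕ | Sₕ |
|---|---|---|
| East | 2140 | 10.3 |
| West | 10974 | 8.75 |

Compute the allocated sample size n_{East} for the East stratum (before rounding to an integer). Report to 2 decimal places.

Neyman allocation: nₕ = n·NₕSₕ / Σⱼ NⱼSⱼ.
Σ NⱼSⱼ = 2140·10.3 + 10974·8.75 = 118064.5.
n_{East} = 133·2140·10.3 / 118064.5 = 24.83.

24.83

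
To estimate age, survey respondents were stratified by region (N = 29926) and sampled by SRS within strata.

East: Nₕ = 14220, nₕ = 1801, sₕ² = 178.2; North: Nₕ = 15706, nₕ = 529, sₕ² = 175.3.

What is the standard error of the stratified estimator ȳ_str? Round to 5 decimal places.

0.32820

Var(ȳ_str) = Σₕ Wₕ²(1 − fₕ)sₕ²/nₕ with Wₕ = Nₕ/N, N = 29926.
East: Wₕ = 0.47517209; term = 0.47517209²·(1 − 0.12665260)·178.2/1801 = 0.01951115.
North: Wₕ = 0.52482791; term = 0.52482791²·(1 − 0.03368140)·175.3/529 = 0.088202405.
Sum = 0.10771356.
SE = √(0.10771356) = 0.32820.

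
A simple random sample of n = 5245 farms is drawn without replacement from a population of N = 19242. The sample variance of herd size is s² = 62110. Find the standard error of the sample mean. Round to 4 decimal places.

2.9349

Under SRS without replacement, Var(ȳ) = (1 − f)·s²/n with f = n/N = 5245/19242 = 0.27258081.
Var(ȳ) = (1 − 0.27258081)·62110/5245 = 0.72741919·11.841754 = 8.6139191.
SE(ȳ) = √(8.6139191) = 2.9349.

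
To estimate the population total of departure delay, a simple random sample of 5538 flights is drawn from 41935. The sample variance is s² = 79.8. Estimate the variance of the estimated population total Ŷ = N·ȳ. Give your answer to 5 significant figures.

Var(Ŷ) = N²·Var(ȳ) = N²·(1 − n/N)·s²/n.
f = 5538/41935 = 0.13206152; Var(ȳ) = 0.86793848·79.8/5538 = 0.012506589.
Var(Ŷ) = 41935² · 0.012506589 = 2.199339 × 10^7.

2.1993 × 10^7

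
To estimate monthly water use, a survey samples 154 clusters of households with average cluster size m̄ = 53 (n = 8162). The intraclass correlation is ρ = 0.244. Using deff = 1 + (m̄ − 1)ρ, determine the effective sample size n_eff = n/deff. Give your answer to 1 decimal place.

596.3

deff = 1 + (53 − 1)·0.244 = 1 + 12.688 = 13.688.
n_eff = 8162 / 13.688 = 596.3.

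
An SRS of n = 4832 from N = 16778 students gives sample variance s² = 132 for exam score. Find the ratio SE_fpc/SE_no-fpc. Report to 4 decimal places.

f = n/N = 4832/16778 = 0.28799619.
SE_no-fpc = √(s²/n) = 0.16528122; SE_fpc = √((1−f)s²/n) = 0.13946482.
Ratio = √(1−f) = 0.84380318.

0.8438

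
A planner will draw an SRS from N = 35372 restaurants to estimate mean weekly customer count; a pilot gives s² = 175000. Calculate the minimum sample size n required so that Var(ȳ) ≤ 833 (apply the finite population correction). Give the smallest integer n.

Without fpc, n₀ = s²/D = 175000/833 = 210.0840.
With fpc, (1 − n/N)·s²/n ≤ D requires n ≥ n₀/(1 + n₀/N) = 210.0840/(1 + 210.0840/35372) = 208.8436.
Rounding up, n = 209.

209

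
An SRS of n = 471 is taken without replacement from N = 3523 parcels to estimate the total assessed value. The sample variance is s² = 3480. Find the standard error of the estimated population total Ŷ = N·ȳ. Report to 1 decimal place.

8913.1

Var(Ŷ) = N²·Var(ȳ) = N²·(1 − n/N)·s²/n.
f = 471/3523 = 0.13369288; Var(ȳ) = 0.86630712·3480/471 = 6.4007405.
Var(Ŷ) = 3523² · 6.4007405 = 7.9442976 × 10^7.
SE(Ŷ) = √(7.9442976 × 10^7) = 8913.1.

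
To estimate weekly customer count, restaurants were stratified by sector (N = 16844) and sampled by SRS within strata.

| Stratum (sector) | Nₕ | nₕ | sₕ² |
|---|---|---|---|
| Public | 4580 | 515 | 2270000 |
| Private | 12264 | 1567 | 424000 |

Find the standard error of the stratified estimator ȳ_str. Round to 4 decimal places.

20.3556

Var(ȳ_str) = Σₕ Wₕ²(1 − fₕ)sₕ²/nₕ with Wₕ = Nₕ/N, N = 16844.
Public: Wₕ = 0.27190691; term = 0.27190691²·(1 − 0.11244541)·2270000/515 = 289.23723.
Private: Wₕ = 0.72809309; term = 0.72809309²·(1 − 0.12777234)·424000/1567 = 125.11245.
Sum = 414.34968.
SE = √(414.34968) = 20.3556.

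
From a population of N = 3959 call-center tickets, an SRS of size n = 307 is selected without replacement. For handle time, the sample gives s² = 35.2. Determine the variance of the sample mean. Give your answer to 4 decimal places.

Under SRS without replacement, Var(ȳ) = (1 − f)·s²/n with f = n/N = 307/3959 = 0.07754483.
Var(ȳ) = (1 − 0.07754483)·35.2/307 = 0.92245517·0.11465798 = 0.10576685.

0.1058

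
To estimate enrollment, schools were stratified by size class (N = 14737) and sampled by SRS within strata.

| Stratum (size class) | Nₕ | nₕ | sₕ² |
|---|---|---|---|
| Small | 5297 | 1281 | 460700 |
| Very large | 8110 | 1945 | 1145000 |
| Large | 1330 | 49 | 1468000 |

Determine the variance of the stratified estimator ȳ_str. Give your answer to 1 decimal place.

Var(ȳ_str) = Σₕ Wₕ²(1 − fₕ)sₕ²/nₕ with Wₕ = Nₕ/N, N = 14737.
Small: Wₕ = 0.35943543; term = 0.35943543²·(1 − 0.24183500)·460700/1281 = 35.226913.
Very large: Wₕ = 0.55031553; term = 0.55031553²·(1 − 0.23982737)·1145000/1945 = 135.5257.
Large: Wₕ = 0.09024903; term = 0.09024903²·(1 − 0.03684211)·1468000/49 = 235.0242.
Sum = 405.77681.

405.8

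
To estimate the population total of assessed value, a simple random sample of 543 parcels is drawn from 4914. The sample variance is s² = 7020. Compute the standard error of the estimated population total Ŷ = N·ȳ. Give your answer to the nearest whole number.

16664

Var(Ŷ) = N²·Var(ȳ) = N²·(1 − n/N)·s²/n.
f = 543/4914 = 0.11050061; Var(ȳ) = 0.88949939·7020/543 = 11.499605.
Var(Ŷ) = 4914² · 11.499605 = 2.7768552 × 10^8.
SE(Ŷ) = √(2.7768552 × 10^8) = 16664.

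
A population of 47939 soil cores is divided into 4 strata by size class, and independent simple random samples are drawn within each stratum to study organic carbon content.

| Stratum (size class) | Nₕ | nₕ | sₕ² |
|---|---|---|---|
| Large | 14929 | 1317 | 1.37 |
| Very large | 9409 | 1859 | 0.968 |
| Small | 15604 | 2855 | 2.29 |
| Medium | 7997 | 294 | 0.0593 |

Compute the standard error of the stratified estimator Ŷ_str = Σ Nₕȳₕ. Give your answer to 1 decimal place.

Var(Ŷ_str) = Σₕ Nₕ²(1 − fₕ)sₕ²/nₕ.
Large: 14929²·(1 − 1317/14929)·1.37/1317 = 211391.47.
Very large: 9409²·(1 − 1859/9409)·0.968/1859 = 36990.175.
Small: 15604²·(1 − 2855/15604)·2.29/2855 = 159566.39.
Medium: 7997²·(1 − 294/7997)·0.0593/294 = 12424.942.
Sum = 420372.98.
SE = √(420372.98) = 648.4.

648.4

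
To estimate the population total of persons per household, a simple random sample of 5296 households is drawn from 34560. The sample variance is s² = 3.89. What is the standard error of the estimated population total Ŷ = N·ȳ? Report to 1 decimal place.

861.9

Var(Ŷ) = N²·Var(ȳ) = N²·(1 − n/N)·s²/n.
f = 5296/34560 = 0.15324074; Var(ȳ) = 0.84675926·3.89/5296 = 6.2195875 × 10^-4.
Var(Ŷ) = 34560² · (6.2195875 × 10^-4) = 742863.55.
SE(Ŷ) = √(742863.55) = 861.9.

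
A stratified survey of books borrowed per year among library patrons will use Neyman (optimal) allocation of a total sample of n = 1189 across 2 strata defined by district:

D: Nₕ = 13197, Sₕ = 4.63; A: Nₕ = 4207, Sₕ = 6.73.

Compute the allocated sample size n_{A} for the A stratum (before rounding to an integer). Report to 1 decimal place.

Neyman allocation: nₕ = n·NₕSₕ / Σⱼ NⱼSⱼ.
Σ NⱼSⱼ = 13197·4.63 + 4207·6.73 = 89415.22.
n_{A} = 1189·4207·6.73 / 89415.22 = 376.5.

376.5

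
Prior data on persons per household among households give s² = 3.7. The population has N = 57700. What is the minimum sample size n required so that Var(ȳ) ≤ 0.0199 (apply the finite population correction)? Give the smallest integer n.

Without fpc, n₀ = s²/D = 3.7/0.0199 = 185.9296.
With fpc, (1 − n/N)·s²/n ≤ D requires n ≥ n₀/(1 + n₀/N) = 185.9296/(1 + 185.9296/57700) = 185.3324.
Rounding up, n = 186.

186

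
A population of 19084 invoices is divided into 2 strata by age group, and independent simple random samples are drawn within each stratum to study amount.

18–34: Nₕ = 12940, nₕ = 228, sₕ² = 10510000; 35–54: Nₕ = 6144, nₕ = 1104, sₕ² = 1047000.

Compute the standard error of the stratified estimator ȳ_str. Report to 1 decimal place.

144.6

Var(ȳ_str) = Σₕ Wₕ²(1 − fₕ)sₕ²/nₕ with Wₕ = Nₕ/N, N = 19084.
18–34: Wₕ = 0.67805492; term = 0.67805492²·(1 − 0.01761978)·10510000/228 = 20819.832.
35–54: Wₕ = 0.32194508; term = 0.32194508²·(1 − 0.17968750)·1047000/1104 = 80.634433.
Sum = 20900.466.
SE = √(20900.466) = 144.6.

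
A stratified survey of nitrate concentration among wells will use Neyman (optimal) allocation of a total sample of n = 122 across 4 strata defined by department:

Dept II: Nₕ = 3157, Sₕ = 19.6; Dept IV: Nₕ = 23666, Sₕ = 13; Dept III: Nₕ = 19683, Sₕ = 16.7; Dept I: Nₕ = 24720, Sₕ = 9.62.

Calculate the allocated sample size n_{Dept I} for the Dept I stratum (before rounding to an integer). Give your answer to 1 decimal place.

31.0

Neyman allocation: nₕ = n·NₕSₕ / Σⱼ NⱼSⱼ.
Σ NⱼSⱼ = 3157·19.6 + 23666·13 + 19683·16.7 + 24720·9.62 = 936047.7.
n_{Dept I} = 122·24720·9.62 / 936047.7 = 31.0.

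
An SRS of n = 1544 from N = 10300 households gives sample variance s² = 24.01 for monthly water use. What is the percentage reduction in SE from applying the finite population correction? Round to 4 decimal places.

7.7993

f = n/N = 1544/10300 = 0.14990291.
SE_no-fpc = √(s²/n) = 0.12470172; SE_fpc = √((1−f)s²/n) = 0.11497587.
Ratio = √(1−f) = 0.92200710. Reduction = 100·(1 − 0.92200710) = 7.7993%.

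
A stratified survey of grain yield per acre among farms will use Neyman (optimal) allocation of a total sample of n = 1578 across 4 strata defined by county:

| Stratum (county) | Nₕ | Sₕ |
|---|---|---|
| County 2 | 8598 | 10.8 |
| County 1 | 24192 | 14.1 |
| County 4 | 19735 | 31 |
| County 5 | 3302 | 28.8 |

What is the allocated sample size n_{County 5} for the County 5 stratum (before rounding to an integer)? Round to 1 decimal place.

Neyman allocation: nₕ = n·NₕSₕ / Σⱼ NⱼSⱼ.
Σ NⱼSⱼ = 8598·10.8 + 24192·14.1 + 19735·31 + 3302·28.8 = 1.1408482 × 10^6.
n_{County 5} = 1578·3302·28.8 / (1.1408482 × 10^6) = 131.5.

131.5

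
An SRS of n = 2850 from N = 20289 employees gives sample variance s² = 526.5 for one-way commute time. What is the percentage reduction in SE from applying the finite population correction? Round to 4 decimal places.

f = n/N = 2850/20289 = 0.14047021.
SE_no-fpc = √(s²/n) = 0.42981024; SE_fpc = √((1−f)s²/n) = 0.39848064.
Ratio = √(1−f) = 0.92710830. Reduction = 100·(1 − 0.92710830) = 7.2892%.

7.2892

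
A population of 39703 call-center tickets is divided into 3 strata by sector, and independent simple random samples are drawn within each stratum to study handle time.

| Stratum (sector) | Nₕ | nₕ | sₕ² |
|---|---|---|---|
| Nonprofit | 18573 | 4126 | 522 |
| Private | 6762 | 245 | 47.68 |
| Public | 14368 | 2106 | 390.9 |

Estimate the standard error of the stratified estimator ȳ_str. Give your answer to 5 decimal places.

0.21845

Var(ȳ_str) = Σₕ Wₕ²(1 − fₕ)sₕ²/nₕ with Wₕ = Nₕ/N, N = 39703.
Nonprofit: Wₕ = 0.46779840; term = 0.46779840²·(1 − 0.22215043)·522/4126 = 0.02153547.
Private: Wₕ = 0.17031459; term = 0.17031459²·(1 − 0.03623188)·47.68/245 = 0.0054405951.
Public: Wₕ = 0.36188701; term = 0.36188701²·(1 − 0.14657572)·390.9/2106 = 0.020745232.
Sum = 0.047721297.
SE = √(0.047721297) = 0.21845.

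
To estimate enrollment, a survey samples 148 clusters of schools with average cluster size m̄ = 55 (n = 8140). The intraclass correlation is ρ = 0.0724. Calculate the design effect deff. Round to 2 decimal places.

deff = 1 + (55 − 1)·0.0724 = 1 + 3.9096 = 4.9096.

4.91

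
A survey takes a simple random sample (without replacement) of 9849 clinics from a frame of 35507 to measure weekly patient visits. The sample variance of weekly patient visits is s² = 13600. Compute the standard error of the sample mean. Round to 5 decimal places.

Under SRS without replacement, Var(ȳ) = (1 − f)·s²/n with f = n/N = 9849/35507 = 0.27738192.
Var(ȳ) = (1 − 0.27738192)·13600/9849 = 0.72261808·1.3808508 = 0.99782778.
SE(ȳ) = √(0.99782778) = 0.99891.

0.99891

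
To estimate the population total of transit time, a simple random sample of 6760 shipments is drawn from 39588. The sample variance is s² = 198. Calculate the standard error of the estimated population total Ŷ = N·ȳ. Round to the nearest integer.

Var(Ŷ) = N²·Var(ȳ) = N²·(1 − n/N)·s²/n.
f = 6760/39588 = 0.17075882; Var(ȳ) = 0.82924118·198/6760 = 0.024288425.
Var(Ŷ) = 39588² · 0.024288425 = 3.8065056 × 10^7.
SE(Ŷ) = √(3.8065056 × 10^7) = 6170.

6170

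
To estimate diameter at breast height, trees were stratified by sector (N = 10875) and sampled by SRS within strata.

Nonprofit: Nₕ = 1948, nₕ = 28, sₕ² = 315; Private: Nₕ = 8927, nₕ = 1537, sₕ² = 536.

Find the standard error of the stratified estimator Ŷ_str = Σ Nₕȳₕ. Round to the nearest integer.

Var(Ŷ_str) = Σₕ Nₕ²(1 − fₕ)sₕ²/nₕ.
Nonprofit: 1948²·(1 − 28/1948)·315/28 = 4.20768 × 10^7.
Private: 8927²·(1 − 1537/8927)·536/1537 = 2.3005988 × 10^7.
Sum = 6.5082788 × 10^7.
SE = √(6.5082788 × 10^7) = 8067.

8067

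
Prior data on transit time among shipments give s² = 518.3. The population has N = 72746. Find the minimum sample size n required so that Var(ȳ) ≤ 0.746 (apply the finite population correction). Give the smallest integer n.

Without fpc, n₀ = s²/D = 518.3/0.746 = 694.7721.
With fpc, (1 − n/N)·s²/n ≤ D requires n ≥ n₀/(1 + n₀/N) = 694.7721/(1 + 694.7721/72746) = 688.1993.
Rounding up, n = 689.

689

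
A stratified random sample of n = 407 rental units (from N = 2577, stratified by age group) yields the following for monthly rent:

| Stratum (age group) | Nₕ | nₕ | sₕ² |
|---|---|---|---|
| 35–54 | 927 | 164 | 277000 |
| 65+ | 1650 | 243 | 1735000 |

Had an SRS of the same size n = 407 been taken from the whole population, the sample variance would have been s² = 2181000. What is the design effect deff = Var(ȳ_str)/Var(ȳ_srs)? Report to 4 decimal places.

0.5930

Var(ȳ_str) = Σ Wₕ²(1−fₕ)sₕ²/nₕ with Wₕ = Nₕ/2577:
  35–54: (927/2577)²·(1−164/927)·277000/164 = 179.8918
  65+: (1650/2577)²·(1−243/1650)·1735000/243 = 2495.9875
  → Var(ȳ_str) = 2675.8793.
Var(ȳ_srs) = (1 − 407/2577)·2181000/407 = 4512.3894.
deff = 2675.8793 / 4512.3894 = 0.5930.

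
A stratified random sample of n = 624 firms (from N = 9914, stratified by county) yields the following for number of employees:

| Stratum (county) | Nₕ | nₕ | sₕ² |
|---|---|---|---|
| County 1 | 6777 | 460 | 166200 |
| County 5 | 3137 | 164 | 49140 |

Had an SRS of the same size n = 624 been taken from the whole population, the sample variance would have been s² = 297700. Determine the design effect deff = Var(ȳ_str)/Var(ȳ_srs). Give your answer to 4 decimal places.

0.4156

Var(ȳ_str) = Σ Wₕ²(1−fₕ)sₕ²/nₕ with Wₕ = Nₕ/9914:
  County 1: (6777/9914)²·(1−460/6777)·166200/460 = 157.37064
  County 5: (3137/9914)²·(1−164/3137)·49140/164 = 28.431705
  → Var(ȳ_str) = 185.80235.
Var(ȳ_srs) = (1 − 624/9914)·297700/624 = 447.05509.
deff = 185.80235 / 447.05509 = 0.4156.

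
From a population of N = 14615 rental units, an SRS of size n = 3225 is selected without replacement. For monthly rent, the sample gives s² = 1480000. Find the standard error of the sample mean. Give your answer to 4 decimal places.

Under SRS without replacement, Var(ȳ) = (1 − f)·s²/n with f = n/N = 3225/14615 = 0.22066370.
Var(ȳ) = (1 − 0.22066370)·1480000/3225 = 0.77933630·458.91473 = 357.64891.
SE(ȳ) = √(357.64891) = 18.9116.

18.9116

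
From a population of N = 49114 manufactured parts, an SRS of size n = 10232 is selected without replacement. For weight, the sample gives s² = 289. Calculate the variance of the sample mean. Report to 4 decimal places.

0.0224

Under SRS without replacement, Var(ȳ) = (1 − f)·s²/n with f = n/N = 10232/49114 = 0.20833164.
Var(ȳ) = (1 − 0.20833164)·289/10232 = 0.79166836·0.028244722 = 0.022360453.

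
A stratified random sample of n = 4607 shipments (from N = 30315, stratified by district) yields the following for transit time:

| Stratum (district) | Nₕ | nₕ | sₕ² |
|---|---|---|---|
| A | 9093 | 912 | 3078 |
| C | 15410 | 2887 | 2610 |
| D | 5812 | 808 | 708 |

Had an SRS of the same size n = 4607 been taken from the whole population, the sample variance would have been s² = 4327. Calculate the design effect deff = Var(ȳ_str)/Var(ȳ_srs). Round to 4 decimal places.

Var(ȳ_str) = Σ Wₕ²(1−fₕ)sₕ²/nₕ with Wₕ = Nₕ/30315:
  A: (9093/30315)²·(1−912/9093)·3078/912 = 0.27319467
  C: (15410/30315)²·(1−2887/15410)·2610/2887 = 0.18984082
  D: (5812/30315)²·(1−808/5812)·708/808 = 0.027729987
  → Var(ȳ_str) = 0.49076548.
Var(ȳ_srs) = (1 − 4607/30315)·4327/4607 = 0.7964883.
deff = 0.49076548 / 0.7964883 = 0.6162.

0.6162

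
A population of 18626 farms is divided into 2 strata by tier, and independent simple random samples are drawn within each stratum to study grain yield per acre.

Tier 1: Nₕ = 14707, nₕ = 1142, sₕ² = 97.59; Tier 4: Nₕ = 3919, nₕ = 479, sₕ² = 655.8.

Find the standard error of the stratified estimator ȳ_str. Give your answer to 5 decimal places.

Var(ȳ_str) = Σₕ Wₕ²(1 − fₕ)sₕ²/nₕ with Wₕ = Nₕ/N, N = 18626.
Tier 1: Wₕ = 0.78959519; term = 0.78959519²·(1 − 0.07765010)·97.59/1142 = 0.049140991.
Tier 4: Wₕ = 0.21040481; term = 0.21040481²·(1 − 0.12222506)·655.8/479 = 0.0532023.
Sum = 0.10234329.
SE = √(0.10234329) = 0.31991.

0.31991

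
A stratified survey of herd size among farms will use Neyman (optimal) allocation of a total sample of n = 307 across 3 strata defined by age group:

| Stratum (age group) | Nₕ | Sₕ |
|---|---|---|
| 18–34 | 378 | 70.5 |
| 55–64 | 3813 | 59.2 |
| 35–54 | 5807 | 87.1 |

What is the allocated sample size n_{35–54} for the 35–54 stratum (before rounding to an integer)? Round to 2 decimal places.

204.81

Neyman allocation: nₕ = n·NₕSₕ / Σⱼ NⱼSⱼ.
Σ NⱼSⱼ = 378·70.5 + 3813·59.2 + 5807·87.1 = 758168.3.
n_{35–54} = 307·5807·87.1 / 758168.3 = 204.81.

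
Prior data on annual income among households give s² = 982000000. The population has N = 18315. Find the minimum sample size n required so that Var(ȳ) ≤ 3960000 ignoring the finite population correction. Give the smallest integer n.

Without fpc, n₀ = s²/D = 982000000/3960000 = 247.9798.
Rounding up, n = 248.

248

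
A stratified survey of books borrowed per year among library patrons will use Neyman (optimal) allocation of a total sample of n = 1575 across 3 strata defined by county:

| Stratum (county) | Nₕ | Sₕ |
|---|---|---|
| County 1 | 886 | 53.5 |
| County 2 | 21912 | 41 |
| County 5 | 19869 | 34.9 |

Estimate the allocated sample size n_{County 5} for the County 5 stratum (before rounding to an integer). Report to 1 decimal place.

666.3

Neyman allocation: nₕ = n·NₕSₕ / Σⱼ NⱼSⱼ.
Σ NⱼSⱼ = 886·53.5 + 21912·41 + 19869·34.9 = 1.6392211 × 10^6.
n_{County 5} = 1575·19869·34.9 / (1.6392211 × 10^6) = 666.3.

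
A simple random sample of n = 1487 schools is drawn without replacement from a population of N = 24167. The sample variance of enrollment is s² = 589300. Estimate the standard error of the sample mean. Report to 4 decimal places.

19.2851

Under SRS without replacement, Var(ȳ) = (1 − f)·s²/n with f = n/N = 1487/24167 = 0.06153019.
Var(ȳ) = (1 − 0.06153019)·589300/1487 = 0.93846981·396.30128 = 371.91679.
SE(ȳ) = √(371.91679) = 19.2851.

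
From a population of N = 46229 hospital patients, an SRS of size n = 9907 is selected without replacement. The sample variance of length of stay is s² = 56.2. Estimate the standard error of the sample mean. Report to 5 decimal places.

0.06676

Under SRS without replacement, Var(ȳ) = (1 − f)·s²/n with f = n/N = 9907/46229 = 0.21430271.
Var(ȳ) = (1 − 0.21430271)·56.2/9907 = 0.78569729·0.0056727566 = 0.0044570695.
SE(ȳ) = √(0.0044570695) = 0.06676.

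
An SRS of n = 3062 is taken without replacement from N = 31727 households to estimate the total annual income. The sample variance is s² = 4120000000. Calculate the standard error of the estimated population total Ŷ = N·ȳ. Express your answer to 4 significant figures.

3.498 × 10^7

Var(Ŷ) = N²·Var(ȳ) = N²·(1 − n/N)·s²/n.
f = 3062/31727 = 0.09651086; Var(ȳ) = 0.90348914·4120000000/3062 = 1.215668 × 10^6.
Var(Ŷ) = 31727² · (1.215668 × 10^6) = 1.2236945 × 10^15.
SE(Ŷ) = √(1.2236945 × 10^15) = 3.498 × 10^7.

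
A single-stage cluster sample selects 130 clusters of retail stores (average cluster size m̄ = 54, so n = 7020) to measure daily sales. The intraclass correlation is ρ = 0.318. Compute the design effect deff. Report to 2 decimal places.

17.85

deff = 1 + (54 − 1)·0.318 = 1 + 16.854 = 17.854.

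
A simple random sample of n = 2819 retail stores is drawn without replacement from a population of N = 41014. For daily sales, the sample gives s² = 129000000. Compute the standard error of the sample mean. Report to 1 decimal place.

206.4

Under SRS without replacement, Var(ȳ) = (1 − f)·s²/n with f = n/N = 2819/41014 = 0.06873263.
Var(ȳ) = (1 − 0.06873263)·129000000/2819 = 0.93126737·45760.908 = 42615.641.
SE(ȳ) = √(42615.641) = 206.4.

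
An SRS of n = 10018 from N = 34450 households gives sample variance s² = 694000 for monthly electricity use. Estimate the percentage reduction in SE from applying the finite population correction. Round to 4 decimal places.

f = n/N = 10018/34450 = 0.29079826.
SE_no-fpc = √(s²/n) = 8.3231787; SE_fpc = √((1−f)s²/n) = 7.0092914.
Ratio = √(1−f) = 0.84214116. Reduction = 100·(1 − 0.84214116) = 15.7859%.

15.7859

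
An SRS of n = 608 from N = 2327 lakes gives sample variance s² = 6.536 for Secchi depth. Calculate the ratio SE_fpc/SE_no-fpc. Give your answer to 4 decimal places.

f = n/N = 608/2327 = 0.26128062.
SE_no-fpc = √(s²/n) = 0.10368221; SE_fpc = √((1−f)s²/n) = 0.089113598.
Ratio = √(1−f) = 0.85948786.

0.8595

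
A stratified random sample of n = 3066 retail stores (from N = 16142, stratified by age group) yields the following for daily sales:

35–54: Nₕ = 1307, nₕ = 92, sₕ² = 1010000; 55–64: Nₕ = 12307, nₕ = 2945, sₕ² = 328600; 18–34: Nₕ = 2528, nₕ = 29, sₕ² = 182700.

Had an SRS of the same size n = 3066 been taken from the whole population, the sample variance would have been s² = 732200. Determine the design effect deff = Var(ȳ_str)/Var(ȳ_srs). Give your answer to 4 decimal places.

Var(ȳ_str) = Σ Wₕ²(1−fₕ)sₕ²/nₕ with Wₕ = Nₕ/16142:
  35–54: (1307/16142)²·(1−92/1307)·1010000/92 = 66.906872
  55–64: (12307/16142)²·(1−2945/12307)·328600/2945 = 49.338781
  18–34: (2528/16142)²·(1−29/2528)·182700/29 = 152.74577
  → Var(ȳ_str) = 268.99142.
Var(ȳ_srs) = (1 − 3066/16142)·732200/3066 = 193.45285.
deff = 268.99142 / 193.45285 = 1.3905.

1.3905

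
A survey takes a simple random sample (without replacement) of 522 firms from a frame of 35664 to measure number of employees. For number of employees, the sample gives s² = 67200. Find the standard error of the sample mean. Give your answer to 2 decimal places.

Under SRS without replacement, Var(ȳ) = (1 − f)·s²/n with f = n/N = 522/35664 = 0.01463661.
Var(ȳ) = (1 − 0.01463661)·67200/522 = 0.98536339·128.73563 = 126.85138.
SE(ȳ) = √(126.85138) = 11.26.

11.26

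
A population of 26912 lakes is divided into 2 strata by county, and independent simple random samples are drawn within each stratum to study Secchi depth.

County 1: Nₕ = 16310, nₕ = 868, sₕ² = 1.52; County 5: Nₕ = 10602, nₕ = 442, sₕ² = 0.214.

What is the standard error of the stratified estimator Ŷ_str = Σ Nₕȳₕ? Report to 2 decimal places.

Var(Ŷ_str) = Σₕ Nₕ²(1 − fₕ)sₕ²/nₕ.
County 1: 16310²·(1 − 868/16310)·1.52/868 = 441043.45.
County 5: 10602²·(1 − 442/10602)·0.214/442 = 52152.245.
Sum = 493195.7.
SE = √(493195.7) = 702.28.

702.28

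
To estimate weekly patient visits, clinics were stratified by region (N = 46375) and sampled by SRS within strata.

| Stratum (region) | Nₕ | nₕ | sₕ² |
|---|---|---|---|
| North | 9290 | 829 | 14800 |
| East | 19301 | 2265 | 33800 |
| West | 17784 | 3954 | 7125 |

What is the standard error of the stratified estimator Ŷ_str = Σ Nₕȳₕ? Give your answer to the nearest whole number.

Var(Ŷ_str) = Σₕ Nₕ²(1 − fₕ)sₕ²/nₕ.
North: 9290²·(1 − 829/9290)·14800/829 = 1.4032808 × 10^9.
East: 19301²·(1 − 2265/19301)·33800/2265 = 4.9067727 × 10^9.
West: 17784²·(1 − 3954/17784)·7125/3954 = 4.4320008 × 10^8.
Sum = 6.7532536 × 10^9.
SE = √(6.7532536 × 10^9) = 82178.

82178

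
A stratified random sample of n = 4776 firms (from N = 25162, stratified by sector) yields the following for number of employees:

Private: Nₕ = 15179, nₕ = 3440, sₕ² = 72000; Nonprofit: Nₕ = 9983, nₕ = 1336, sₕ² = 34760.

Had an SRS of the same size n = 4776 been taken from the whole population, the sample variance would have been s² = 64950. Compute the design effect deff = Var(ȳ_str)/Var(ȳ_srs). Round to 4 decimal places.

Var(ȳ_str) = Σ Wₕ²(1−fₕ)sₕ²/nₕ with Wₕ = Nₕ/25162:
  Private: (15179/25162)²·(1−3440/15179)·72000/3440 = 5.8905792
  Nonprofit: (9983/25162)²·(1−1336/9983)·34760/1336 = 3.5473948
  → Var(ȳ_str) = 9.437974.
Var(ȳ_srs) = (1 − 4776/25162)·64950/4776 = 11.017973.
deff = 9.437974 / 11.017973 = 0.8566.

0.8566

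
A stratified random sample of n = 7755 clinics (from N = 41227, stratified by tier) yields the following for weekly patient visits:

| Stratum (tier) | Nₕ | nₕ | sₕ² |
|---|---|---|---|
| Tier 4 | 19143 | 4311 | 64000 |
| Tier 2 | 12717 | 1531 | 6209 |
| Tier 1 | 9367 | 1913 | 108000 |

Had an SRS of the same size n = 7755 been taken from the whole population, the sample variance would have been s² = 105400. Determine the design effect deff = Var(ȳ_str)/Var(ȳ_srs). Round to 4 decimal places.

Var(ȳ_str) = Σ Wₕ²(1−fₕ)sₕ²/nₕ with Wₕ = Nₕ/41227:
  Tier 4: (19143/41227)²·(1−4311/19143)·64000/4311 = 2.4799801
  Tier 2: (12717/41227)²·(1−1531/12717)·6209/1531 = 0.33942395
  Tier 1: (9367/41227)²·(1−1913/9367)·108000/1913 = 2.3191841
  → Var(ȳ_str) = 5.1385882.
Var(ȳ_srs) = (1 − 7755/41227)·105400/7755 = 11.034654.
deff = 5.1385882 / 11.034654 = 0.4657.

0.4657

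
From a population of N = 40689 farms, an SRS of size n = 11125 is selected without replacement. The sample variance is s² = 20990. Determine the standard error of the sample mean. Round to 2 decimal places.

1.17

Under SRS without replacement, Var(ȳ) = (1 − f)·s²/n with f = n/N = 11125/40689 = 0.27341542.
Var(ȳ) = (1 − 0.27341542)·20990/11125 = 0.72658458·1.8867416 = 1.3708773.
SE(ȳ) = √(1.3708773) = 1.17.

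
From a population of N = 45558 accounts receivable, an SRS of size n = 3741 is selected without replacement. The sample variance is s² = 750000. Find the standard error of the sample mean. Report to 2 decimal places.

13.57

Under SRS without replacement, Var(ȳ) = (1 − f)·s²/n with f = n/N = 3741/45558 = 0.08211511.
Var(ȳ) = (1 − 0.08211511)·750000/3741 = 0.91788489·200.48115 = 184.01862.
SE(ȳ) = √(184.01862) = 13.57.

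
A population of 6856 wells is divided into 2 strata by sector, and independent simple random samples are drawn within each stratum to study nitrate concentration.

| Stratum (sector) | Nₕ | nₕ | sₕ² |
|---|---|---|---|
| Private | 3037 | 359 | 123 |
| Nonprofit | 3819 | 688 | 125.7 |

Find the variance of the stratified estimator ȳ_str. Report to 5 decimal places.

Var(ȳ_str) = Σₕ Wₕ²(1 − fₕ)sₕ²/nₕ with Wₕ = Nₕ/N, N = 6856.
Private: Wₕ = 0.44296966; term = 0.44296966²·(1 − 0.11820876)·123/359 = 0.059282213.
Nonprofit: Wₕ = 0.55703034; term = 0.55703034²·(1 − 0.18015187)·125.7/688 = 0.046476985.
Sum = 0.1057592.

0.10576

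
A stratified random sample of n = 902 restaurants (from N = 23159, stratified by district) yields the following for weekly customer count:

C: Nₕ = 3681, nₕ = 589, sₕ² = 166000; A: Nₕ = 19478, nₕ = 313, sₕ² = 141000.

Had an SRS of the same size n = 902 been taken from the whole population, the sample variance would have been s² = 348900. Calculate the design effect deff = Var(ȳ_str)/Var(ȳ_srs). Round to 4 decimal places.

0.8595

Var(ȳ_str) = Σ Wₕ²(1−fₕ)sₕ²/nₕ with Wₕ = Nₕ/23159:
  C: (3681/23159)²·(1−589/3681)·166000/589 = 5.9807891
  A: (19478/23159)²·(1−313/19478)·141000/313 = 313.53668
  → Var(ȳ_str) = 319.51747.
Var(ȳ_srs) = (1 − 902/23159)·348900/902 = 371.74168.
deff = 319.51747 / 371.74168 = 0.8595.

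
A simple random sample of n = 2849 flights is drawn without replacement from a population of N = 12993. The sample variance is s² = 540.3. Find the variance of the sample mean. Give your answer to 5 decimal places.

0.14806

Under SRS without replacement, Var(ȳ) = (1 − f)·s²/n with f = n/N = 2849/12993 = 0.21927192.
Var(ȳ) = (1 − 0.21927192)·540.3/2849 = 0.78072808·0.18964549 = 0.14806156.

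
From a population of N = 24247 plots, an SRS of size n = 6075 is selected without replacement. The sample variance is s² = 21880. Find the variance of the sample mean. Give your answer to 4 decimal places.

2.6993

Under SRS without replacement, Var(ȳ) = (1 − f)·s²/n with f = n/N = 6075/24247 = 0.25054646.
Var(ȳ) = (1 − 0.25054646)·21880/6075 = 0.74945354·3.6016461 = 2.6992664.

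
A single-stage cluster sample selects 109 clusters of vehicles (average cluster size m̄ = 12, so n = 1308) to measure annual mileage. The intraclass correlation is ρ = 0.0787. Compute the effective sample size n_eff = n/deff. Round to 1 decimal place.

701.1

deff = 1 + (12 − 1)·0.0787 = 1 + 0.8657 = 1.8657.
n_eff = 1308 / 1.8657 = 701.1.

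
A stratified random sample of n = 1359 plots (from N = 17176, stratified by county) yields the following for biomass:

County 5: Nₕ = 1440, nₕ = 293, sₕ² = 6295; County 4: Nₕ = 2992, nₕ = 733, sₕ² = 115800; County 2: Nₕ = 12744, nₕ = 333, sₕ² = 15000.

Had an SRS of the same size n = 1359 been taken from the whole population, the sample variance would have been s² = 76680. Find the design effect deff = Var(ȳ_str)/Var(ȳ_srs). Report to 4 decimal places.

0.5368

Var(ȳ_str) = Σ Wₕ²(1−fₕ)sₕ²/nₕ with Wₕ = Nₕ/17176:
  County 5: (1440/17176)²·(1−293/1440)·6295/293 = 0.12028458
  County 4: (2992/17176)²·(1−733/2992)·115800/733 = 3.6194147
  County 2: (12744/17176)²·(1−333/12744)·15000/333 = 24.149909
  → Var(ȳ_str) = 27.889608.
Var(ȳ_srs) = (1 − 1359/17176)·76680/1359 = 51.959472.
deff = 27.889608 / 51.959472 = 0.5368.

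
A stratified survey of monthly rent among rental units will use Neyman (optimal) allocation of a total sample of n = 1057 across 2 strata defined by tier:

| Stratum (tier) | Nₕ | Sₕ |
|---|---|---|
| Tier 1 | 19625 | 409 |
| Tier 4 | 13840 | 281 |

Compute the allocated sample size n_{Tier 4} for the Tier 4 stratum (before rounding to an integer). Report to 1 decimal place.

Neyman allocation: nₕ = n·NₕSₕ / Σⱼ NⱼSⱼ.
Σ NⱼSⱼ = 19625·409 + 13840·281 = 1.1915665 × 10^7.
n_{Tier 4} = 1057·13840·281 / (1.1915665 × 10^7) = 345.0.

345.0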